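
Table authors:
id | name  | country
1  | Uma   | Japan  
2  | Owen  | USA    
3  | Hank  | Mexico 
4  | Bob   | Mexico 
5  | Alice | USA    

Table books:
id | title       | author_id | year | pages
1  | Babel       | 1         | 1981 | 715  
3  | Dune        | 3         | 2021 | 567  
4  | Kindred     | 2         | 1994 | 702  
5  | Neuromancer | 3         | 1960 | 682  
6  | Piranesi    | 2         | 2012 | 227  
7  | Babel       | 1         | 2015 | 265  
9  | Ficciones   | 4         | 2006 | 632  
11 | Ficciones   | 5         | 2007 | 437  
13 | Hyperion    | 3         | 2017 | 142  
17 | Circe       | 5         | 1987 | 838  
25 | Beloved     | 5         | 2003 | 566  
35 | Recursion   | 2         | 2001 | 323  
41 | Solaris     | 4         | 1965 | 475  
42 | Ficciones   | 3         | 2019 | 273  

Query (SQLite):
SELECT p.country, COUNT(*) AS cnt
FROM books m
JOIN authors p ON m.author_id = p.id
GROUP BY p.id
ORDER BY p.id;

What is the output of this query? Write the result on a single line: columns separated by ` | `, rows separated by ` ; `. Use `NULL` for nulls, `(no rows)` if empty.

Japan | 2 ; USA | 3 ; Mexico | 4 ; Mexico | 2 ; USA | 3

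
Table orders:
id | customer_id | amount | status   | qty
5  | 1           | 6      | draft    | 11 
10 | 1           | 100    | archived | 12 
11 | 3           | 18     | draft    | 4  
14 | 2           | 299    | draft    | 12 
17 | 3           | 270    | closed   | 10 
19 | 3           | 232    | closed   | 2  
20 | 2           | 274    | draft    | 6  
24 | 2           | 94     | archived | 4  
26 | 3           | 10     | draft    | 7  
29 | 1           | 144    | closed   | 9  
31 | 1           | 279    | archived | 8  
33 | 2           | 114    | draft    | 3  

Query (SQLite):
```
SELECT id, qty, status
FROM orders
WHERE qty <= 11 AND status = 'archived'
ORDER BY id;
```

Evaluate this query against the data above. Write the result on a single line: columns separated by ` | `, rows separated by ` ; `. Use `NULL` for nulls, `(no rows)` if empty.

qty <= 11: ids {5, 11, 17, 19, 20, 24, 26, 29, 31, 33}
status = 'archived': ids {10, 24, 31}
Combine with AND.

24 | 4 | archived ; 31 | 8 | archived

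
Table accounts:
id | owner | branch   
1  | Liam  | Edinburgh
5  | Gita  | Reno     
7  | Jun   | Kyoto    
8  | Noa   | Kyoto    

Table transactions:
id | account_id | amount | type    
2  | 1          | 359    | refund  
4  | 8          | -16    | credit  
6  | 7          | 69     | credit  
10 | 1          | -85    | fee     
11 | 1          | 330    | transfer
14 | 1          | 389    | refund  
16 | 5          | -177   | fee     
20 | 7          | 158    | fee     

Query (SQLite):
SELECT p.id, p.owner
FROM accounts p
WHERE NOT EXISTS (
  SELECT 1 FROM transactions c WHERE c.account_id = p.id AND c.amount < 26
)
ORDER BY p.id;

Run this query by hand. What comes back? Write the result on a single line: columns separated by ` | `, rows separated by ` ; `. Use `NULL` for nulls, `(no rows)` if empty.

For each accounts row, check whether any transactions with matching account_id has amount < 26.
Keep rows where that is false.

7 | Jun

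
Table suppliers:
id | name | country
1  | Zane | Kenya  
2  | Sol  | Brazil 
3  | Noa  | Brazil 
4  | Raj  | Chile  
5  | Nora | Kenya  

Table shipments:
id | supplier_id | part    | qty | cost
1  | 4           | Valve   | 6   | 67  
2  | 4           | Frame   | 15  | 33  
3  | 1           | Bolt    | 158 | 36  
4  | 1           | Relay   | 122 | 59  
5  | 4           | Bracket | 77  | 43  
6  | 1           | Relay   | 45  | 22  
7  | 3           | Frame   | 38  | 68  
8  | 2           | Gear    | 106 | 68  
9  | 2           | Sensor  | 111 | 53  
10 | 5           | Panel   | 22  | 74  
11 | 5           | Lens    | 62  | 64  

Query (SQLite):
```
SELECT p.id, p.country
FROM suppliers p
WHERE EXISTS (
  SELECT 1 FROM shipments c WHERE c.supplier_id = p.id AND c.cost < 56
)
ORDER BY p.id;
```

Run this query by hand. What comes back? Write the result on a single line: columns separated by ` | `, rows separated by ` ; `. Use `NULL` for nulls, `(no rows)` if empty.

For each suppliers row, check whether any shipments with matching supplier_id has cost < 56.
Keep rows where that is true.

1 | Kenya ; 2 | Brazil ; 4 | Chile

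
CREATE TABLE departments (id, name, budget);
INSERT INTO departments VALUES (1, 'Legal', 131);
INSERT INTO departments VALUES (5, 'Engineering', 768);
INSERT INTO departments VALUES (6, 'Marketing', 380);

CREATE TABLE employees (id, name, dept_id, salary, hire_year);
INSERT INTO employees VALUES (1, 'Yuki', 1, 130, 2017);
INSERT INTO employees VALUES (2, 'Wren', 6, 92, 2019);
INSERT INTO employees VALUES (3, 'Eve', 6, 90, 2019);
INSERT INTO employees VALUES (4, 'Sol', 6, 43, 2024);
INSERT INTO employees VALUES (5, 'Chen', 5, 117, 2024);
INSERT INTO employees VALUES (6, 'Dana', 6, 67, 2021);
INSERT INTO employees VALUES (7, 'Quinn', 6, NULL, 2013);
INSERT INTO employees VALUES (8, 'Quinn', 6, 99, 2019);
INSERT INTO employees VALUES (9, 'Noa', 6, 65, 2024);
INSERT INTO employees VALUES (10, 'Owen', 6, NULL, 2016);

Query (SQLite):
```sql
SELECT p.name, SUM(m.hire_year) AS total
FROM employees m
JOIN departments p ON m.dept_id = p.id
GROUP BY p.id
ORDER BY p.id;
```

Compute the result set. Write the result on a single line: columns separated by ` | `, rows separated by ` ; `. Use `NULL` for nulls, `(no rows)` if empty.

Join each employees row to its departments via dept_id.
Group joined rows by departments.id; compute SUM(m.hire_year) per group.
  1: ids {1} → SUM(m.hire_year)=2017
  5: ids {5} → SUM(m.hire_year)=2024
  6: ids {2, 3, 4, 6, 7, 8, 9, 10} → SUM(m.hire_year)=16155

Legal | 2017 ; Engineering | 2024 ; Marketing | 16155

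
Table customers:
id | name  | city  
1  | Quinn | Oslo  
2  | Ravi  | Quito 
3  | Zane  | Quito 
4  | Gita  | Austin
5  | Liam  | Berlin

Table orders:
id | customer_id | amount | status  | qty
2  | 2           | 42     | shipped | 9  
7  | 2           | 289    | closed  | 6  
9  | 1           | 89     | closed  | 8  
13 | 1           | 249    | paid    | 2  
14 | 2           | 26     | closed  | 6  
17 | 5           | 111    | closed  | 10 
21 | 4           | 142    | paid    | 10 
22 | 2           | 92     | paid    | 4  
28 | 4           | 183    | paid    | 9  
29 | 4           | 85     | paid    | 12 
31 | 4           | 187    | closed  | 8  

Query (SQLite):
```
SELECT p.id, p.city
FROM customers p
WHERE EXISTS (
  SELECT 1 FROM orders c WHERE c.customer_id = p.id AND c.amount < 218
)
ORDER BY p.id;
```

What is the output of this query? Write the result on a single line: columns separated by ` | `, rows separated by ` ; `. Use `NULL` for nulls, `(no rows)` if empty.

For each customers row, check whether any orders with matching customer_id has amount < 218.
Keep rows where that is true.

1 | Oslo ; 2 | Quito ; 4 | Austin ; 5 | Berlin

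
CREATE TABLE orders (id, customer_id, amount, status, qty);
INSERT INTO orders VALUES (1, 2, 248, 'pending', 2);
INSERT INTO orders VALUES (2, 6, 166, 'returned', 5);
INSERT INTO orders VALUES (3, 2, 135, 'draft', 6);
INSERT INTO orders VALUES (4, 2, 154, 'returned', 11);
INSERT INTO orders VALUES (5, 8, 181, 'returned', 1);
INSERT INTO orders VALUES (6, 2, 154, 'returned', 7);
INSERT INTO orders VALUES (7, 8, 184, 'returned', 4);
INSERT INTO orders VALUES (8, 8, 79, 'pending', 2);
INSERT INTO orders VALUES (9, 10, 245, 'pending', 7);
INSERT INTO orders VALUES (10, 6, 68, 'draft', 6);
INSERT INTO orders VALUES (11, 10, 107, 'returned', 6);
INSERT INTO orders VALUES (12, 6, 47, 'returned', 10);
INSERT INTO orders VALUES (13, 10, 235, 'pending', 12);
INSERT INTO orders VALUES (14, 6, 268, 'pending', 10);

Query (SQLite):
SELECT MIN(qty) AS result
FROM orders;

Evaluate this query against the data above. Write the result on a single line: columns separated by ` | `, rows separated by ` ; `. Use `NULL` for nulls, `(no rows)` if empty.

All qty values: [2, 5, 6, 11, 1, 7, 4, 2, 7, 6, 6, 10, 12, 10].
MIN of non-NULL values = 1.

1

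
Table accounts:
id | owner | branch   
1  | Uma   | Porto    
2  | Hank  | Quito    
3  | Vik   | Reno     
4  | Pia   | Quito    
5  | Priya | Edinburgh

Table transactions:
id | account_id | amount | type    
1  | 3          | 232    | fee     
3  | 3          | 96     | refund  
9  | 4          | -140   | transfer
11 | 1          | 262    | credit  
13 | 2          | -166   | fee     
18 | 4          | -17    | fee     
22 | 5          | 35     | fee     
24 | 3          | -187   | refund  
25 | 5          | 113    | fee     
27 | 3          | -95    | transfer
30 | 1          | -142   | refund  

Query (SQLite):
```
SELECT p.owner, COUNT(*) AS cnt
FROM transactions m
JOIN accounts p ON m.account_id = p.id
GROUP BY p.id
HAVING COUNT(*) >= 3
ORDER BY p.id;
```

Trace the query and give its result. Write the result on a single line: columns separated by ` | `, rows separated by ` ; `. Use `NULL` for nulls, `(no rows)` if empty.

Vik | 4

Join each transactions row to its accounts via account_id.
Group joined rows by accounts.id; compute COUNT(*) per group.
HAVING: keep groups with count ≥ 3.
  1: ids {11, 30} → COUNT(*)=2
  2: ids {13} → COUNT(*)=1
  3: ids {1, 3, 24, 27} → COUNT(*)=4
  4: ids {9, 18} → COUNT(*)=2
  5: ids {22, 25} → COUNT(*)=2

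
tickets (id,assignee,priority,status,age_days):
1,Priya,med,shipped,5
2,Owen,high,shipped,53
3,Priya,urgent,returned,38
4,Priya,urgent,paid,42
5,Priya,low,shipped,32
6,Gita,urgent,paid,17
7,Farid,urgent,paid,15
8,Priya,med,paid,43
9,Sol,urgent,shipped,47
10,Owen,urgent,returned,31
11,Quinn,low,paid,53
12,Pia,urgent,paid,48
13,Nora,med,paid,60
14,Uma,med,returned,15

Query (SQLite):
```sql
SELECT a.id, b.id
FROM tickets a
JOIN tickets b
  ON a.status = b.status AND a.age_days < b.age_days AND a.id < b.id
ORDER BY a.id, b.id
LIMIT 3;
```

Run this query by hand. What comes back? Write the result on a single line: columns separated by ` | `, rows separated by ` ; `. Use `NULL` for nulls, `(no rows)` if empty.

Pairs (a,b) with same status, a.age_days < b.age_days, a.id < b.id.
status groups: paid:{4,6,7,8,11,12,13} returned:{3,10,14} shipped:{1,2,5,9}
Ordered by (a.id, b.id); first 3.

1 | 2 ; 1 | 5 ; 1 | 9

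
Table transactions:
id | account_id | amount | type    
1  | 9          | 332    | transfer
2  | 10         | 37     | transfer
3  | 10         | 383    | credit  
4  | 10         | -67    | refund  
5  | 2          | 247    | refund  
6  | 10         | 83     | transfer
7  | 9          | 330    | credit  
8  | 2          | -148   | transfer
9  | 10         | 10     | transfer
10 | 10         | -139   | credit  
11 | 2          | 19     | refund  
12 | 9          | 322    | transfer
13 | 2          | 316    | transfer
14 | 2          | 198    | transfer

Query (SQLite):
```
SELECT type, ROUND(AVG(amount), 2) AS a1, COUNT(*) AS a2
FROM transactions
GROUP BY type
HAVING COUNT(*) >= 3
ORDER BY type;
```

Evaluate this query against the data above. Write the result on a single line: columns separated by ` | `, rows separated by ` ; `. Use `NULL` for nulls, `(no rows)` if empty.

credit | 191.33 | 3 ; refund | 66.33 | 3 ; transfer | 143.75 | 8

Group transactions by type.
Per group compute: ROUND(AVG(amount), 2), COUNT(*).
HAVING: drop groups with fewer than 3 rows.
  credit: ids {3, 7, 10} → ROUND(AVG(amount), 2)=191.33, COUNT(*)=3
  refund: ids {4, 5, 11} → ROUND(AVG(amount), 2)=66.33, COUNT(*)=3
  transfer: ids {1, 2, 6, 8, 9, 12, 13, 14} → ROUND(AVG(amount), 2)=143.75, COUNT(*)=8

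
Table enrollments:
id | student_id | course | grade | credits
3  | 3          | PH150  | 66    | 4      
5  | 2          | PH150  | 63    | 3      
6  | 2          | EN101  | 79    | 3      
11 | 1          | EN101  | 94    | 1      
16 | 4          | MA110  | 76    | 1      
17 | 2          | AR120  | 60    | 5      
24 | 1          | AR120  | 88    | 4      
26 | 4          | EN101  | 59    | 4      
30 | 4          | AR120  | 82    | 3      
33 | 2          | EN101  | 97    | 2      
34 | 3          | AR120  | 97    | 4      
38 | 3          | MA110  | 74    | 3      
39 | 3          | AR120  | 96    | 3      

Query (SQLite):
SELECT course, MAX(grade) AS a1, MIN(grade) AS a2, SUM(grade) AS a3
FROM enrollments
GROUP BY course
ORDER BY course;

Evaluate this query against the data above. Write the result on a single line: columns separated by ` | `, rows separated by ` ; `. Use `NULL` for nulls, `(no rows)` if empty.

AR120 | 97 | 60 | 423 ; EN101 | 97 | 59 | 329 ; MA110 | 76 | 74 | 150 ; PH150 | 66 | 63 | 129

Group enrollments by course.
Per group compute: MAX(grade), MIN(grade), SUM(grade).
  AR120: ids {17, 24, 30, 34, 39} → MAX(grade)=97, MIN(grade)=60, SUM(grade)=423
  EN101: ids {6, 11, 26, 33} → MAX(grade)=97, MIN(grade)=59, SUM(grade)=329
  MA110: ids {16, 38} → MAX(grade)=76, MIN(grade)=74, SUM(grade)=150
  PH150: ids {3, 5} → MAX(grade)=66, MIN(grade)=63, SUM(grade)=129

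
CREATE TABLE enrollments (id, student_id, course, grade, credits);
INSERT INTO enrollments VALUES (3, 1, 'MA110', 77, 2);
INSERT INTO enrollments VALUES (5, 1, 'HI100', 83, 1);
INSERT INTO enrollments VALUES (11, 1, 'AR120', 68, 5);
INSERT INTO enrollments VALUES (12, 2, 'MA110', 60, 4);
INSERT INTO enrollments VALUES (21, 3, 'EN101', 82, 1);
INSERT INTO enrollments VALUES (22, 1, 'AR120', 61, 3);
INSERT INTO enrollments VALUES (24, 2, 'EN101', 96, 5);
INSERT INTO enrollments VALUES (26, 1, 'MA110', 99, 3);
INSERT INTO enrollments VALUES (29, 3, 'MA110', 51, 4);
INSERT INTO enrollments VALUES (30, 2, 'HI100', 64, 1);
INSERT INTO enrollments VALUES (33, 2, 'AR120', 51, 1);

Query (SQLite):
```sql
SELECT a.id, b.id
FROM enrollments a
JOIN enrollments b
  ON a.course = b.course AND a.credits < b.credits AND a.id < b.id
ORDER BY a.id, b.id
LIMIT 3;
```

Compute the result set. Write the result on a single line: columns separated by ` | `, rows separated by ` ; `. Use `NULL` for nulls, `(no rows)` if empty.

3 | 12 ; 3 | 26 ; 3 | 29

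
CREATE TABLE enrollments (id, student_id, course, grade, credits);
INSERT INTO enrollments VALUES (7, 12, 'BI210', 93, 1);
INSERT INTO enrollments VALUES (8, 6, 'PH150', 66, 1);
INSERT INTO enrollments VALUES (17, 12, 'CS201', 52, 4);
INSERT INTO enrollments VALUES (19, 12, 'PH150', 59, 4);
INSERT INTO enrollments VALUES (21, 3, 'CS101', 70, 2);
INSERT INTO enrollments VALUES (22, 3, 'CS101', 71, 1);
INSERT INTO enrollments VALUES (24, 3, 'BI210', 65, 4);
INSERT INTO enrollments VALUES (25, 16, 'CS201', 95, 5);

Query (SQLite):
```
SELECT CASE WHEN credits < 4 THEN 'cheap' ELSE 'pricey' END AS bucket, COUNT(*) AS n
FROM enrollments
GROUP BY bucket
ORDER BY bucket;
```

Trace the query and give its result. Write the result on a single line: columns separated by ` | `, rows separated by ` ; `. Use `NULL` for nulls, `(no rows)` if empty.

Bucket rows by credits < 4 → 'cheap' else 'pricey'; count each bucket.

cheap | 4 ; pricey | 4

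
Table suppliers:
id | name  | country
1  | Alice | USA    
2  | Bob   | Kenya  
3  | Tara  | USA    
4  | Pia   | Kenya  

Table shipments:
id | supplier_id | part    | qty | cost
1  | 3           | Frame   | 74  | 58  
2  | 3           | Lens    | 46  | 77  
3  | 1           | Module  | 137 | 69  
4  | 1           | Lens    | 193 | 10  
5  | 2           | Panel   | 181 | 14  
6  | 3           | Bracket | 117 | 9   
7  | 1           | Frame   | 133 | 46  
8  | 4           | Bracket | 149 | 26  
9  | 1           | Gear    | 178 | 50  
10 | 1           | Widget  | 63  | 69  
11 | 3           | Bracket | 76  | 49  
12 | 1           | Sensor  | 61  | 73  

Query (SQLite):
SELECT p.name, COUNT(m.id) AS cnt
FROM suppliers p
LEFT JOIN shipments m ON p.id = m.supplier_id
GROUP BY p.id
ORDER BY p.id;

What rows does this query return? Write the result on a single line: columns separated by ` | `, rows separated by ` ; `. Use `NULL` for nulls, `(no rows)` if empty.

Alice | 6 ; Bob | 1 ; Tara | 4 ; Pia | 1

LEFT JOIN keeps every suppliers row; unmatched ones get NULL for shipments columns.
Group by suppliers.id and compute COUNT(m.id). COUNT(col) of an all-NULL group is 0.
  1: ids {3, 4, 7, 9, 10, 12} → COUNT(m.id)=6
  2: ids {5} → COUNT(m.id)=1
  3: ids {1, 2, 6, 11} → COUNT(m.id)=4
  4: ids {8} → COUNT(m.id)=1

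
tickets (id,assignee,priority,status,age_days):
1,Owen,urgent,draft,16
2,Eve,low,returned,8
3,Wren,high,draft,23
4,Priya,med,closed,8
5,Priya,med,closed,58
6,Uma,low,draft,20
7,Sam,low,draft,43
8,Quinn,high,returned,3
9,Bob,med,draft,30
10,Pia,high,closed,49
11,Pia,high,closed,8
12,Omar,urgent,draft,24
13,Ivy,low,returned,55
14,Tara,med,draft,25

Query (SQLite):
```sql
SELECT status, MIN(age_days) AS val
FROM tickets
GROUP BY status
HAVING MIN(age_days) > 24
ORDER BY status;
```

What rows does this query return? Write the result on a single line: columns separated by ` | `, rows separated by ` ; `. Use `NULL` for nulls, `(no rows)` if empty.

Partition tickets by status; compute MIN(age_days) within each group.
HAVING: keep groups where MIN(age_days) > 24.
  closed: ids {4, 5, 10, 11} → MIN(age_days)=8
  draft: ids {1, 3, 6, 7, 9, 12, 14} → MIN(age_days)=16
  returned: ids {2, 8, 13} → MIN(age_days)=3

(no rows)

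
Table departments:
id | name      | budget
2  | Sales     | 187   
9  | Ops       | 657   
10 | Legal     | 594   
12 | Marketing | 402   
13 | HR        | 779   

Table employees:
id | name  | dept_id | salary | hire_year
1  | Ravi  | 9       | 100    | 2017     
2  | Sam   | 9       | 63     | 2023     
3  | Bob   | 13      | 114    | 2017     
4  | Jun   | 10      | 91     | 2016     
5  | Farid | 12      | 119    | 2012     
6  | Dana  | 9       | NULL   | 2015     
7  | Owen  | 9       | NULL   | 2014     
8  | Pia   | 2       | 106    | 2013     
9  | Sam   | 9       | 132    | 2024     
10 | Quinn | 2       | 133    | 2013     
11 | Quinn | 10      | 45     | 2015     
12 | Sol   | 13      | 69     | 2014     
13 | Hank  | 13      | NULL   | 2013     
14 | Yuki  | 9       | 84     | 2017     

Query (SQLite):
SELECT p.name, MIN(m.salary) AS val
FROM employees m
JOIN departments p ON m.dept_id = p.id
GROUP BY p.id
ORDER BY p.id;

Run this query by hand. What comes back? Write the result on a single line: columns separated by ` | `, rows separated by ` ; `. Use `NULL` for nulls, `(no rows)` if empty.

Sales | 106 ; Ops | 63 ; Legal | 45 ; Marketing | 119 ; HR | 69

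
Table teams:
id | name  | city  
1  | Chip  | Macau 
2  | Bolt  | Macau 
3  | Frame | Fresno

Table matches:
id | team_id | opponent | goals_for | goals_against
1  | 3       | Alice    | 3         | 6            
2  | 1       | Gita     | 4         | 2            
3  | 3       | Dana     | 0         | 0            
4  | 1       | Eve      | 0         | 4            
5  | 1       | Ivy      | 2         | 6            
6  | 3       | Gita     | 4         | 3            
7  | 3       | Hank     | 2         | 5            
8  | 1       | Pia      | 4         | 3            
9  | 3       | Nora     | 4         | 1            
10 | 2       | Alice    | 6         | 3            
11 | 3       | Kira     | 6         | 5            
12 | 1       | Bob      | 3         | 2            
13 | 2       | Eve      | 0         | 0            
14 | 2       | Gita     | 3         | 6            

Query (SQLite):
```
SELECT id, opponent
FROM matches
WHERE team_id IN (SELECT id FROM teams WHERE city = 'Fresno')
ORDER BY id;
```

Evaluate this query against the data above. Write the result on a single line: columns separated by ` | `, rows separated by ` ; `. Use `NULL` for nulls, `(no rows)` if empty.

Inner query: teams.id where city = 'Fresno'.
Outer: keep matches rows whose team_id is in that set.
Inner query → {3}

1 | Alice ; 3 | Dana ; 6 | Gita ; 7 | Hank ; 9 | Nora ; 11 | Kira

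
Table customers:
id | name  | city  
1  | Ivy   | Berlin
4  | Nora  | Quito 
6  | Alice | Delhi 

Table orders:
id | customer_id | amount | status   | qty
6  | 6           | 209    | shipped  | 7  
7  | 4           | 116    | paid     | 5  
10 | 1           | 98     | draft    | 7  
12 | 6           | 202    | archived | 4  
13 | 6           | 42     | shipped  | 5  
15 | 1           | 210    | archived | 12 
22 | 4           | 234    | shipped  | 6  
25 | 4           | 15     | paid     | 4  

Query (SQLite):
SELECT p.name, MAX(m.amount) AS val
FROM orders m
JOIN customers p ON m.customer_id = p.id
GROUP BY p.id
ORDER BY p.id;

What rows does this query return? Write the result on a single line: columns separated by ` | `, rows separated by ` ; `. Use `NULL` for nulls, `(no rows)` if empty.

Ivy | 210 ; Nora | 234 ; Alice | 209

Join each orders row to its customers via customer_id.
Group joined rows by customers.id; compute MAX(m.amount) per group.
  1: ids {10, 15} → MAX(m.amount)=210
  4: ids {7, 22, 25} → MAX(m.amount)=234
  6: ids {6, 12, 13} → MAX(m.amount)=209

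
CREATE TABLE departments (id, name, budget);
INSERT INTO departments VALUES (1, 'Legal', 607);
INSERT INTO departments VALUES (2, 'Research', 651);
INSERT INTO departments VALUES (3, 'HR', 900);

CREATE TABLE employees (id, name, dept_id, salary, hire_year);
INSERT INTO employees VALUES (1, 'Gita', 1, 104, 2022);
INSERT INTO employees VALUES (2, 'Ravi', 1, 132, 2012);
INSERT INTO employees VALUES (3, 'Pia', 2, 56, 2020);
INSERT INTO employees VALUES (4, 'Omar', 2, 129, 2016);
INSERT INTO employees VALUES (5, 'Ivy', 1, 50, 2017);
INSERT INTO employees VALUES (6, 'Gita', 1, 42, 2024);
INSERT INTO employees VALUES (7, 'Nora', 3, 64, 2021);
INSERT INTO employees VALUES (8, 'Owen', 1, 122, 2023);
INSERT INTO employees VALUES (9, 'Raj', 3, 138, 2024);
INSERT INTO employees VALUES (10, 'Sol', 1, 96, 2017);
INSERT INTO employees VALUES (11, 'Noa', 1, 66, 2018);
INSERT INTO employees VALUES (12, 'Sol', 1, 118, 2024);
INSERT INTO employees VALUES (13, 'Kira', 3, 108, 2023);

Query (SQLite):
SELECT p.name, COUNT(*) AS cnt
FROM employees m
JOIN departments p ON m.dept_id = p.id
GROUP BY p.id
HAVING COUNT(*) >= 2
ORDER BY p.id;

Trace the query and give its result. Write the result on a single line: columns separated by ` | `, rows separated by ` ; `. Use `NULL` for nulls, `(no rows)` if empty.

Legal | 8 ; Research | 2 ; HR | 3

Join each employees row to its departments via dept_id.
Group joined rows by departments.id; compute COUNT(*) per group.
HAVING: keep groups with count ≥ 2.
  1: ids {1, 2, 5, 6, 8, 10, 11, 12} → COUNT(*)=8
  2: ids {3, 4} → COUNT(*)=2
  3: ids {7, 9, 13} → COUNT(*)=3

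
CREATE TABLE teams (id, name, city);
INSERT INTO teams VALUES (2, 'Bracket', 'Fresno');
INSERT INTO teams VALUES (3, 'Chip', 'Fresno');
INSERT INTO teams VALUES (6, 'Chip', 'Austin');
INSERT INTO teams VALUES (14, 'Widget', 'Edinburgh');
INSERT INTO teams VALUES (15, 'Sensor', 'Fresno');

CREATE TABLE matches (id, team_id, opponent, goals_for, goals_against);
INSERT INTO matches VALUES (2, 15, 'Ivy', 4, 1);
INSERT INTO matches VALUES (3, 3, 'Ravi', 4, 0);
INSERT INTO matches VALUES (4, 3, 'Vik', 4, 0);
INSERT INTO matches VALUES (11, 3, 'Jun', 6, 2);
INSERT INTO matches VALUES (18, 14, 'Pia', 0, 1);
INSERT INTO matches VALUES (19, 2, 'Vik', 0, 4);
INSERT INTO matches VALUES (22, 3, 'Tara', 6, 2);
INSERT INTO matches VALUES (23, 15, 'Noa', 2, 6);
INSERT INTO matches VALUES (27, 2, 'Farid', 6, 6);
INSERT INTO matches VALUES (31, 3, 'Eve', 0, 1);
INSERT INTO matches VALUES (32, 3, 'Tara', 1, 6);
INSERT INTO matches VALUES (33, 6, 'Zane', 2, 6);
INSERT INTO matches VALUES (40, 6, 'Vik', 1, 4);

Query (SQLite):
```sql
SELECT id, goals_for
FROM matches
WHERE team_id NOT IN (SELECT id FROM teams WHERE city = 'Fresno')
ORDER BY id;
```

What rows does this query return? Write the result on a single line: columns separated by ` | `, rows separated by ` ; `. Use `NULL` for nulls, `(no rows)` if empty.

18 | 0 ; 33 | 2 ; 40 | 1

Inner query: teams.id where city = 'Fresno'.
Outer: keep matches rows whose team_id is not in that set.
Inner query → {2, 3, 15}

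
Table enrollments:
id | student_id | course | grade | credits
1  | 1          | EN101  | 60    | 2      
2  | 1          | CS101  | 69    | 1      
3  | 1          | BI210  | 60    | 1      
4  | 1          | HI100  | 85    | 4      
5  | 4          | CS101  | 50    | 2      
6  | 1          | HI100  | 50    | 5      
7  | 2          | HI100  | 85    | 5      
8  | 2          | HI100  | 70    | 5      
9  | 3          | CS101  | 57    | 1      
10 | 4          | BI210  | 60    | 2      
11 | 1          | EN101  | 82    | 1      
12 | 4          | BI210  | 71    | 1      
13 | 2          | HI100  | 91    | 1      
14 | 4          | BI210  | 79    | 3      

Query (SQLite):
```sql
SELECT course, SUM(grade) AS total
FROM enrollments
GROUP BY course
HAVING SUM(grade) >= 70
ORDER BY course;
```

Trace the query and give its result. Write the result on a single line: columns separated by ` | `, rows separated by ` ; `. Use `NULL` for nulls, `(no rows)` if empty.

Partition enrollments by course; compute SUM(grade) within each group.
HAVING: keep groups where SUM(grade) >= 70.
  BI210: ids {3, 10, 12, 14} → SUM(grade)=270
  CS101: ids {2, 5, 9} → SUM(grade)=176
  EN101: ids {1, 11} → SUM(grade)=142
  HI100: ids {4, 6, 7, 8, 13} → SUM(grade)=381

BI210 | 270 ; CS101 | 176 ; EN101 | 142 ; HI100 | 381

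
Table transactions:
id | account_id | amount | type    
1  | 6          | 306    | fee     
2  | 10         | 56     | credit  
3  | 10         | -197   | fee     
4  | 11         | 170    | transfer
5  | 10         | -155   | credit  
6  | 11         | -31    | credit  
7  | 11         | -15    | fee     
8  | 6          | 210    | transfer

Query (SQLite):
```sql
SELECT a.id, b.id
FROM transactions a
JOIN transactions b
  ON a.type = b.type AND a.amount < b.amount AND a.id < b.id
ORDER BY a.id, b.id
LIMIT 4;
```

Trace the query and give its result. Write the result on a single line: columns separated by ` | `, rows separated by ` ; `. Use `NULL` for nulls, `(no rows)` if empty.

Pairs (a,b) with same type, a.amount < b.amount, a.id < b.id.
type groups: credit:{2,5,6} fee:{1,3,7} transfer:{4,8}
Ordered by (a.id, b.id); first 4.

3 | 7 ; 4 | 8 ; 5 | 6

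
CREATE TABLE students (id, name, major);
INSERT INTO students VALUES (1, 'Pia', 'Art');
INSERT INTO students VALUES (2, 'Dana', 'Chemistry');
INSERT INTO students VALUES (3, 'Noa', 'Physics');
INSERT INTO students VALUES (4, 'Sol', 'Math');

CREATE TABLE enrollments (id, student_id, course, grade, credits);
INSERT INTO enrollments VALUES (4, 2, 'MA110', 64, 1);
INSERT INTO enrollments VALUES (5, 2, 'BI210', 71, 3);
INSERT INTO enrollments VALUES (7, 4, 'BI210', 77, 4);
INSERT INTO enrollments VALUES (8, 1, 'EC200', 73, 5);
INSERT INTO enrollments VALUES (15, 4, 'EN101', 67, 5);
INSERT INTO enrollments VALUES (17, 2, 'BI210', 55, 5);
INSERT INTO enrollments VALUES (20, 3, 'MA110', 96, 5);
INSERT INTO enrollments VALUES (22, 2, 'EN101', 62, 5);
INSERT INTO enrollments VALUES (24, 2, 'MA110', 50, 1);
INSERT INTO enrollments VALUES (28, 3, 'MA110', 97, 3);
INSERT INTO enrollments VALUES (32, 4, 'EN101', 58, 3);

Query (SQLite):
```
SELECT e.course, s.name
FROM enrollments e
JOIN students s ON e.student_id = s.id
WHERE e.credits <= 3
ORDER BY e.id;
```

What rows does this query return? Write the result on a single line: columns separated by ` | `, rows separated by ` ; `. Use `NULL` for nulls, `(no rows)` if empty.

Each enrollments row matches the students row where student_id = students.id.
Then keep rows with e.credits <= 3.

MA110 | Dana ; BI210 | Dana ; MA110 | Dana ; MA110 | Noa ; EN101 | Sol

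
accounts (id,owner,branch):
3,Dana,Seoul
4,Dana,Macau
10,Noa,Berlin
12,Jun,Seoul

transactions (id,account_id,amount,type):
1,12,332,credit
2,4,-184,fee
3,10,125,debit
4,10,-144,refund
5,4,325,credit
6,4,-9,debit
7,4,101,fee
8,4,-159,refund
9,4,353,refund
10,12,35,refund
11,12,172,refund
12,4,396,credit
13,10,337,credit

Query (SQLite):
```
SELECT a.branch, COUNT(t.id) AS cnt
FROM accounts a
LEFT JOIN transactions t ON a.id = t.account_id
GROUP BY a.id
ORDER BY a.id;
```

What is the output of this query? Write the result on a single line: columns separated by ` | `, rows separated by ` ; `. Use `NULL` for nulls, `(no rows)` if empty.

LEFT JOIN keeps every accounts row; unmatched ones get NULL for transactions columns.
Group by accounts.id and compute COUNT(t.id). COUNT(col) of an all-NULL group is 0.
  3: ids {—} → COUNT(t.id)=0
  4: ids {2, 5, 6, 7, 8, 9, 12} → COUNT(t.id)=7
  10: ids {3, 4, 13} → COUNT(t.id)=3
  12: ids {1, 10, 11} → COUNT(t.id)=3

Seoul | 0 ; Macau | 7 ; Berlin | 3 ; Seoul | 3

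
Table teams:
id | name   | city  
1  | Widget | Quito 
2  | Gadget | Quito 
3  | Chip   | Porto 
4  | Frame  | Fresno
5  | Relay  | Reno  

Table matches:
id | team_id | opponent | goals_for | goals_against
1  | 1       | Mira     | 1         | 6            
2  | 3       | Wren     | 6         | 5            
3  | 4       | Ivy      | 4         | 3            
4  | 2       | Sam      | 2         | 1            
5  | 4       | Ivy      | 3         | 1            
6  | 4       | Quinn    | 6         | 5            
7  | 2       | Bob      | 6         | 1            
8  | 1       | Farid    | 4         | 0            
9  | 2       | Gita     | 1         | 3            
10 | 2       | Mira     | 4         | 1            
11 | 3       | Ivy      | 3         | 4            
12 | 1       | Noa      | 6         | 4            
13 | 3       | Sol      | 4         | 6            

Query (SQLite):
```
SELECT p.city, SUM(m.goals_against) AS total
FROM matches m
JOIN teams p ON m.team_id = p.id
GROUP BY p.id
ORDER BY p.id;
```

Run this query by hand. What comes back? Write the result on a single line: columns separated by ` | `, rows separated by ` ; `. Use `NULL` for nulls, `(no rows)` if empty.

Quito | 10 ; Quito | 6 ; Porto | 15 ; Fresno | 9

Join each matches row to its teams via team_id.
Group joined rows by teams.id; compute SUM(m.goals_against) per group.
  1: ids {1, 8, 12} → SUM(m.goals_against)=10
  2: ids {4, 7, 9, 10} → SUM(m.goals_against)=6
  3: ids {2, 11, 13} → SUM(m.goals_against)=15
  4: ids {3, 5, 6} → SUM(m.goals_against)=9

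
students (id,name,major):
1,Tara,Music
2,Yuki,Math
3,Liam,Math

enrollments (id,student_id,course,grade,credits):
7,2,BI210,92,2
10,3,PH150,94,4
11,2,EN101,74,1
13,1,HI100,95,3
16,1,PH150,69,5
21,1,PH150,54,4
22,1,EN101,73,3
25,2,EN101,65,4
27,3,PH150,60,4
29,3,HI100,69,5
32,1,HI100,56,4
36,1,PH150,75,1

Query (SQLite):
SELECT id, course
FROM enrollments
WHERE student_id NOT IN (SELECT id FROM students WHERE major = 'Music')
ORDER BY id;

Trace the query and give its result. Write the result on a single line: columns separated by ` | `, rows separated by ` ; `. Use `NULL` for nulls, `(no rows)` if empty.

7 | BI210 ; 10 | PH150 ; 11 | EN101 ; 25 | EN101 ; 27 | PH150 ; 29 | HI100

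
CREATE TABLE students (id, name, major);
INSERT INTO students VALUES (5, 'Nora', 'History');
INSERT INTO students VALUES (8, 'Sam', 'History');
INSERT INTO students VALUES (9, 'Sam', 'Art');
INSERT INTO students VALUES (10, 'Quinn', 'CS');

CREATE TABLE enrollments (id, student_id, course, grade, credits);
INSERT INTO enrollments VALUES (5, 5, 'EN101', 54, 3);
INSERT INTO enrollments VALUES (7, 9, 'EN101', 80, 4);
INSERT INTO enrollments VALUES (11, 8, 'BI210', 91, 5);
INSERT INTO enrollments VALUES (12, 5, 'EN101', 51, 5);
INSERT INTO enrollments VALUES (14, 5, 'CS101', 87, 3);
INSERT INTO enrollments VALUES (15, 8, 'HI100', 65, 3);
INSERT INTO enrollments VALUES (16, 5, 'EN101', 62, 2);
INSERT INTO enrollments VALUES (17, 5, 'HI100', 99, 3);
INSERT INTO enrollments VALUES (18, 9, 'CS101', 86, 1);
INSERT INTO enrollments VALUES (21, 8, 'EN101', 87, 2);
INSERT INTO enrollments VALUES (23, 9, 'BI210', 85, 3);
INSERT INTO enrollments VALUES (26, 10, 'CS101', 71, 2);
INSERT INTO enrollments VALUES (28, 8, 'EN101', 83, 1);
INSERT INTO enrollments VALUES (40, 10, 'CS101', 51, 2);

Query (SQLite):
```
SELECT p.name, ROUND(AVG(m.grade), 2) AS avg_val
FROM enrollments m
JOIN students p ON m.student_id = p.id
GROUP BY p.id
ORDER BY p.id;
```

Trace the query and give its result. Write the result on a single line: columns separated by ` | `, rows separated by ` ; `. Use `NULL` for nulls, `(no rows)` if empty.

Nora | 70.6 ; Sam | 81.5 ; Sam | 83.67 ; Quinn | 61

Join each enrollments row to its students via student_id.
Group joined rows by students.id; compute ROUND(AVG(m.grade), 2) per group.
  5: ids {5, 12, 14, 16, 17} → ROUND(AVG(m.grade), 2)=70.6
  8: ids {11, 15, 21, 28} → ROUND(AVG(m.grade), 2)=81.5
  9: ids {7, 18, 23} → ROUND(AVG(m.grade), 2)=83.67
  10: ids {26, 40} → ROUND(AVG(m.grade), 2)=61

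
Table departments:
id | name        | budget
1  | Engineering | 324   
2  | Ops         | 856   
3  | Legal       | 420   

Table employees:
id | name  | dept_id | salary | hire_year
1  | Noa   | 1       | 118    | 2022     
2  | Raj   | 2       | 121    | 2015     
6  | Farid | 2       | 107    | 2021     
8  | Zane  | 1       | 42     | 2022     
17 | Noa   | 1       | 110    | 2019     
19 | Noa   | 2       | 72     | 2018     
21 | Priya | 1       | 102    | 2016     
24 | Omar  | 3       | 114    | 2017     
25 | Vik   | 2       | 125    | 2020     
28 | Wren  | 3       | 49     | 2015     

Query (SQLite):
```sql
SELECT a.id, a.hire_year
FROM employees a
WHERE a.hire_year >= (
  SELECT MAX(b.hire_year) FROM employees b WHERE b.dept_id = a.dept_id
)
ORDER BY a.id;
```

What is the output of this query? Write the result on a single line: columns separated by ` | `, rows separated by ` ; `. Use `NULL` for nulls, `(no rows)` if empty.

1 | 2022 ; 6 | 2021 ; 8 | 2022 ; 24 | 2017

For each employees row a, compute MAX(hire_year) over rows sharing a.dept_id.
Keep row a if a.hire_year >= that per-group MAX.
  dept_id=1: MAX(hire_year) = 2022
  dept_id=2: MAX(hire_year) = 2021
  dept_id=3: MAX(hire_year) = 2017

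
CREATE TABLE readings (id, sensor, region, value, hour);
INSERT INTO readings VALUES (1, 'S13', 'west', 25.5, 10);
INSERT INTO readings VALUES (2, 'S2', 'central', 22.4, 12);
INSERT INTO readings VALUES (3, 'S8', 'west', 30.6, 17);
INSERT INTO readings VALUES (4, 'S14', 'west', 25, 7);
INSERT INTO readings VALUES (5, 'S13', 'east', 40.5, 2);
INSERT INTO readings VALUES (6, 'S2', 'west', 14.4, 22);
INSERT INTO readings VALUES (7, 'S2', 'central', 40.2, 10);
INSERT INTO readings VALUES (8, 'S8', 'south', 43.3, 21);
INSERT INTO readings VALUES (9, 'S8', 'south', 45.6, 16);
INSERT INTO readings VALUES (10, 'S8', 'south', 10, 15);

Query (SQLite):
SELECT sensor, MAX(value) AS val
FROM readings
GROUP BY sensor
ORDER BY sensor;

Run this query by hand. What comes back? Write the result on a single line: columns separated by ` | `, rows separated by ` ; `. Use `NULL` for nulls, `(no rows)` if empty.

S13 | 40.5 ; S14 | 25 ; S2 | 40.2 ; S8 | 45.6

Partition readings by sensor; compute MAX(value) within each group.
  S13: ids {1, 5} → MAX(value)=40.5
  S14: ids {4} → MAX(value)=25
  S2: ids {2, 6, 7} → MAX(value)=40.2
  S8: ids {3, 8, 9, 10} → MAX(value)=45.6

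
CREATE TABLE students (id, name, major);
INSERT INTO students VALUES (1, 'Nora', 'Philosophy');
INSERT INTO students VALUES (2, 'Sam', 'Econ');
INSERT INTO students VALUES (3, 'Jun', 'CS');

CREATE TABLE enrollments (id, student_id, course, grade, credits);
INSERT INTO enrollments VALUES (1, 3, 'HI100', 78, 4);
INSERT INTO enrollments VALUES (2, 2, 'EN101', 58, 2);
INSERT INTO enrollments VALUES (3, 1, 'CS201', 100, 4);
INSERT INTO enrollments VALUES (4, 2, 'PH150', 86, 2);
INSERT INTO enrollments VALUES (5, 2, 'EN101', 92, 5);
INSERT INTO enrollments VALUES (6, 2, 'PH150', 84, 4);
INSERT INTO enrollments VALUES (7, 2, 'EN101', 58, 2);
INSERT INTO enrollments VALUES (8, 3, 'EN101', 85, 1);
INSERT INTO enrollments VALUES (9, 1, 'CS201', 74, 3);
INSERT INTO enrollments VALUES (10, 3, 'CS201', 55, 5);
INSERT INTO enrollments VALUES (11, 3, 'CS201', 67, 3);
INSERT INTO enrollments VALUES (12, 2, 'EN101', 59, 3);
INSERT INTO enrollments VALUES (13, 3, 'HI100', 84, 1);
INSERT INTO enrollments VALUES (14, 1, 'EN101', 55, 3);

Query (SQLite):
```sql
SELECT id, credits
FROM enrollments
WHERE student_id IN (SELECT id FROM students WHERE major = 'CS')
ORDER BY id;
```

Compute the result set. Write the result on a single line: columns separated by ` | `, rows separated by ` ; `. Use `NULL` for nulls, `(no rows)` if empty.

1 | 4 ; 8 | 1 ; 10 | 5 ; 11 | 3 ; 13 | 1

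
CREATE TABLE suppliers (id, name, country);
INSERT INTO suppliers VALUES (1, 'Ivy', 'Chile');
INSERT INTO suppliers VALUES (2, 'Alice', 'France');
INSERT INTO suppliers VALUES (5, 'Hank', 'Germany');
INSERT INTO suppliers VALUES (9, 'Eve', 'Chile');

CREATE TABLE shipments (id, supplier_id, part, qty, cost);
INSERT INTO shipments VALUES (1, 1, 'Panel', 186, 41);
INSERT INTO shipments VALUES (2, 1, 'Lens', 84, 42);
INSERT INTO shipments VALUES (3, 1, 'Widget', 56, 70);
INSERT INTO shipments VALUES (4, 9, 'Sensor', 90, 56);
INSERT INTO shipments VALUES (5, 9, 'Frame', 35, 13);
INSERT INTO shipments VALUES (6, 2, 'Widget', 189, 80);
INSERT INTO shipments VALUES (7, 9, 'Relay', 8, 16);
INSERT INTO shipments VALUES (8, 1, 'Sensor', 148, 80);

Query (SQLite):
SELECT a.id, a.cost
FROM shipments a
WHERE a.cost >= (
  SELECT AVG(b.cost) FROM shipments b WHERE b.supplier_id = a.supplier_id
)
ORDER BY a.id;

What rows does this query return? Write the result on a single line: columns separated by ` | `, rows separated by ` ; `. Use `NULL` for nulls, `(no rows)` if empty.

3 | 70 ; 4 | 56 ; 6 | 80 ; 8 | 80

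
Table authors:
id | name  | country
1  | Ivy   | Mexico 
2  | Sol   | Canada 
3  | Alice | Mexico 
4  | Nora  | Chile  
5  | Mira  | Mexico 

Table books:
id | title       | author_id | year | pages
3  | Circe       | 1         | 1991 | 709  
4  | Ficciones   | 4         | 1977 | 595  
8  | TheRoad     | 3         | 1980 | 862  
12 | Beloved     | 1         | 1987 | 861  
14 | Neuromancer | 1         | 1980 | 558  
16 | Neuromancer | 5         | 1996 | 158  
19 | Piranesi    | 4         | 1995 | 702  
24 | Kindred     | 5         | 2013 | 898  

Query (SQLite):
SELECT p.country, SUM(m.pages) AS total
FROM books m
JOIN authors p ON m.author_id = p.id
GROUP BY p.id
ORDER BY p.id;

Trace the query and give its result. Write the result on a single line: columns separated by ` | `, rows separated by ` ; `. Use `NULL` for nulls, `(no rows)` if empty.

Join each books row to its authors via author_id.
Group joined rows by authors.id; compute SUM(m.pages) per group.
  1: ids {3, 12, 14} → SUM(m.pages)=2128
  3: ids {8} → SUM(m.pages)=862
  4: ids {4, 19} → SUM(m.pages)=1297
  5: ids {16, 24} → SUM(m.pages)=1056

Mexico | 2128 ; Mexico | 862 ; Chile | 1297 ; Mexico | 1056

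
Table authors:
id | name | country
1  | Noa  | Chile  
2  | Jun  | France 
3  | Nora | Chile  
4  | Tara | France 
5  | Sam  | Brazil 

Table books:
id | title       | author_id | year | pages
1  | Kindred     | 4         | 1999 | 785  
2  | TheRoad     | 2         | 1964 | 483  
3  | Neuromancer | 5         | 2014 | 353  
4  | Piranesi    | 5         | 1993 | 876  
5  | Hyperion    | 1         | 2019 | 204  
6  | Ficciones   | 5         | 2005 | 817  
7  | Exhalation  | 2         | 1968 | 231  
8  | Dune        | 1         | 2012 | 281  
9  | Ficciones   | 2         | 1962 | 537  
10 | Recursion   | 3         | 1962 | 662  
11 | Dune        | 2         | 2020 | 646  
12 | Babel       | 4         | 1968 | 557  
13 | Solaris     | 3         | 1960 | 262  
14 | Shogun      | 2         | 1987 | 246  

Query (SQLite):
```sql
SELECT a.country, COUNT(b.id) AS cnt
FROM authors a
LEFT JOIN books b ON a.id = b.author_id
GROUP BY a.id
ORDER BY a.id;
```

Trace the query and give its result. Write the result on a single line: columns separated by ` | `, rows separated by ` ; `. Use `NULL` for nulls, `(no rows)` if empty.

LEFT JOIN keeps every authors row; unmatched ones get NULL for books columns.
Group by authors.id and compute COUNT(b.id). COUNT(col) of an all-NULL group is 0.
  1: ids {5, 8} → COUNT(b.id)=2
  2: ids {2, 7, 9, 11, 14} → COUNT(b.id)=5
  3: ids {10, 13} → COUNT(b.id)=2
  4: ids {1, 12} → COUNT(b.id)=2
  5: ids {3, 4, 6} → COUNT(b.id)=3

Chile | 2 ; France | 5 ; Chile | 2 ; France | 2 ; Brazil | 3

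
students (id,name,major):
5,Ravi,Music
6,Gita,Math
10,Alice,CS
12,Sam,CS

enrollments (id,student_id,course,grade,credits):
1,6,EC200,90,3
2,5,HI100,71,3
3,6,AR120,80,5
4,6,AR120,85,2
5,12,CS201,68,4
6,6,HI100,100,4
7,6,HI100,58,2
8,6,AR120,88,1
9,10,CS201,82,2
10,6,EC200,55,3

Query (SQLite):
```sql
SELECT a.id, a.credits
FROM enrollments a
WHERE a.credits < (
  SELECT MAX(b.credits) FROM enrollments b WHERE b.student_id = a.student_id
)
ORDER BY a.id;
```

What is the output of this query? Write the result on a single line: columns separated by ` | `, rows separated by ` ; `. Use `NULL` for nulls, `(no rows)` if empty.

1 | 3 ; 4 | 2 ; 6 | 4 ; 7 | 2 ; 8 | 1 ; 10 | 3

For each enrollments row a, compute MAX(credits) over rows sharing a.student_id.
Keep row a if a.credits < that per-group MAX.
  student_id=5: MAX(credits) = 3
  student_id=6: MAX(credits) = 5
  student_id=10: MAX(credits) = 2
  student_id=12: MAX(credits) = 4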